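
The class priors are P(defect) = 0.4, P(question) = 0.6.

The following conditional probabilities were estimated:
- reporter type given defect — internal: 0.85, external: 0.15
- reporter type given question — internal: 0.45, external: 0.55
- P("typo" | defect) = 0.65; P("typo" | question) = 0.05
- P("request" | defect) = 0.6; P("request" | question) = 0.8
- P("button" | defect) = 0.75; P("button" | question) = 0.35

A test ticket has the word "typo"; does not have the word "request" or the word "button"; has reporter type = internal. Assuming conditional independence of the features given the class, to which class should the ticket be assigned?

defect

defect: 0.4 × 0.85 × 0.65 × (1−0.6) × (1−0.75) = 0.0221
question: 0.6 × 0.45 × 0.05 × (1−0.8) × (1−0.35) = 0.001755
Highest score → defect.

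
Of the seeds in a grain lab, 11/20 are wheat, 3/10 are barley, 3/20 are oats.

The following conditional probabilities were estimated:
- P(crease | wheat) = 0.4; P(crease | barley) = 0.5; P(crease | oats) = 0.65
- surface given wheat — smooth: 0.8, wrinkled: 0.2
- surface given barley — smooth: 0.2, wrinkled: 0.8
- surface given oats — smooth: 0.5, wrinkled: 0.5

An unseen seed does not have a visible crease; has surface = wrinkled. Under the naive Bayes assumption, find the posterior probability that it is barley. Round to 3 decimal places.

0.565

wheat: 0.55 × (1−0.4) × 0.2 = 0.066
barley: 0.3 × (1−0.5) × 0.8 = 0.12
oats: 0.15 × (1−0.65) × 0.5 = 0.02625
P(barley | x) = 0.12 / 0.21225 ≈ 0.565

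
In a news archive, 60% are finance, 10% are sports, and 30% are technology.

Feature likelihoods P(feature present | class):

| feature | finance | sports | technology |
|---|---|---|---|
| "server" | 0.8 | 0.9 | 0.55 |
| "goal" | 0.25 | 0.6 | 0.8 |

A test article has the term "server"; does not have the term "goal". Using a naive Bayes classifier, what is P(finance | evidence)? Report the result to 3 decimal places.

finance: 0.6 × 0.8 × (1−0.25) = 0.36
sports: 0.1 × 0.9 × (1−0.6) = 0.036
technology: 0.3 × 0.55 × (1−0.8) = 0.033
P(finance | x) = 0.36 / 0.429 ≈ 0.839

0.839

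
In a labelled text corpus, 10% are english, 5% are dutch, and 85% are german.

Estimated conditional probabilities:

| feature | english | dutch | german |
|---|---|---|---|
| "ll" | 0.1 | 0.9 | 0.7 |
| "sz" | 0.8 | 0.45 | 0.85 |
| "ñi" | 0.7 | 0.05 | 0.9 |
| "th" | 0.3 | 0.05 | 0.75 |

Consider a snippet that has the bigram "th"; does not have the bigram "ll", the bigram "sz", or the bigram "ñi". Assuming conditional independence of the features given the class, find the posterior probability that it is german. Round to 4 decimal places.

english: 0.1 × (1−0.1) × (1−0.8) × (1−0.7) × 0.3 = 0.00162
dutch: 0.05 × (1−0.9) × (1−0.45) × (1−0.05) × 0.05 = 0.000130625
german: 0.85 × (1−0.7) × (1−0.85) × (1−0.9) × 0.75 = 0.00286875
P(german | x) = 0.00286875 / 0.004619375 ≈ 0.6210

0.6210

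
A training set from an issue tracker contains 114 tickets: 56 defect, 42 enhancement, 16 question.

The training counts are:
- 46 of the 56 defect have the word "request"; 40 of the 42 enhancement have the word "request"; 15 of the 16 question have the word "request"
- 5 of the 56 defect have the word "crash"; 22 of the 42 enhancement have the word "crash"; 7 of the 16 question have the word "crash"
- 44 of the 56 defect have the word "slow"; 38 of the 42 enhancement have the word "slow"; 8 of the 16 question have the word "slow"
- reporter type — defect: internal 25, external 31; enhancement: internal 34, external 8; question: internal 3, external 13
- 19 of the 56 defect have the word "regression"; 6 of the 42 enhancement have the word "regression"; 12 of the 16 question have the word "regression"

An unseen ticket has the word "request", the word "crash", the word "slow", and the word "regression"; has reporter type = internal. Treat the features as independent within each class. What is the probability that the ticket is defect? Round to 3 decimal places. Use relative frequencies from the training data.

defect: (56/114) × (46/56) × (5/56) × (44/56) × (25/56) × (19/56) ≈ 0.00428763
enhancement: (42/114) × (40/42) × (22/42) × (38/42) × (34/42) × (6/42) ≈ 0.0192307
question: (16/114) × (15/16) × (7/16) × (8/16) × (3/16) × (12/16) ≈ 0.00404759
P(defect | x) = 0.00428763 / 0.02756592 ≈ 0.156

0.156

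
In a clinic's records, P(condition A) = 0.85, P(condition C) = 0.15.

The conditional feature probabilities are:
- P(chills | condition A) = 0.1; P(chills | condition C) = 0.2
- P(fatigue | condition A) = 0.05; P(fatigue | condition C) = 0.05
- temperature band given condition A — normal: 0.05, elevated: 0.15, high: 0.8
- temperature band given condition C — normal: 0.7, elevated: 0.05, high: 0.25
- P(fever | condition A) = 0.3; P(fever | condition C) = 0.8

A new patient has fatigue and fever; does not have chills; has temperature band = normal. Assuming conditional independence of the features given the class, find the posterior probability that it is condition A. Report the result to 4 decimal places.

0.1459

condition A: 0.85 × (1−0.1) × 0.05 × 0.05 × 0.3 = 0.00057375
condition C: 0.15 × (1−0.2) × 0.05 × 0.7 × 0.8 = 0.00336
P(condition A | x) = 0.00057375 / 0.00393375 ≈ 0.1459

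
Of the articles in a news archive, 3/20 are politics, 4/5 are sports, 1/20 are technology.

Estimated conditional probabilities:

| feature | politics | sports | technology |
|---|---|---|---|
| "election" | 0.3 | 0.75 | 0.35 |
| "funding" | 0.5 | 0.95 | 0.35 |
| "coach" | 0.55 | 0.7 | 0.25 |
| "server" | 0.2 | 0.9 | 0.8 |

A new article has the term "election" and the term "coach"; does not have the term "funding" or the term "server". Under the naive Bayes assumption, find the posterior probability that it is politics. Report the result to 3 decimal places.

0.788

politics: 0.15 × 0.3 × (1−0.5) × 0.55 × (1−0.2) = 0.0099
sports: 0.8 × 0.75 × (1−0.95) × 0.7 × (1−0.9) = 0.0021
technology: 0.05 × 0.35 × (1−0.35) × 0.25 × (1−0.8) = 0.00056875
P(politics | x) = 0.0099 / 0.01256875 ≈ 0.788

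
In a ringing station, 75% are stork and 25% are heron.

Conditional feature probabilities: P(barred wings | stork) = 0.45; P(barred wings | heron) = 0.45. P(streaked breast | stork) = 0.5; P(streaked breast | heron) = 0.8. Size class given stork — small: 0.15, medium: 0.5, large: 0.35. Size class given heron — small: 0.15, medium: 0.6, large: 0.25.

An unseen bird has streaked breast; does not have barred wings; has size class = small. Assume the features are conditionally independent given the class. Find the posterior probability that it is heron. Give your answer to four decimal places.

stork: 0.75 × (1−0.45) × 0.5 × 0.15 = 0.0309375
heron: 0.25 × (1−0.45) × 0.8 × 0.15 = 0.0165
P(heron | x) = 0.0165 / 0.0474375 ≈ 0.3478

0.3478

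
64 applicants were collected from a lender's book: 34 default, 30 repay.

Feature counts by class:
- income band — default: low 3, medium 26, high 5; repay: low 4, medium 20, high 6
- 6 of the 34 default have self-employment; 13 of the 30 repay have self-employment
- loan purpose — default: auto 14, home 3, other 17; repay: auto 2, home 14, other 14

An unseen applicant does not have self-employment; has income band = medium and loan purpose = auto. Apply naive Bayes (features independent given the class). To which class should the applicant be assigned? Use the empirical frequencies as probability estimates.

default

default: (34/64) × (26/34) × (28/34) × (14/34) ≈ 0.13776
repay: (30/64) × (20/30) × (17/30) × (2/30) ≈ 0.0118056
Highest score → default.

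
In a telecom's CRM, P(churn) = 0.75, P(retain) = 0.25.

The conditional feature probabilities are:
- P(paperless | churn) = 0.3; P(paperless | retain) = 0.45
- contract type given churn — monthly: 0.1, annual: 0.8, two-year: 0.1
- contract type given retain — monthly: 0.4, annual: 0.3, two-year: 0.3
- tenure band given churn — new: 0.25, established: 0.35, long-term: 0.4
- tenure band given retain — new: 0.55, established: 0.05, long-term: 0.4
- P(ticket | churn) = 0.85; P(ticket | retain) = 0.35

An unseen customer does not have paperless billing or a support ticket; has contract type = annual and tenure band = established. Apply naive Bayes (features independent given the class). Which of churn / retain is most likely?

churn

churn: 0.75 × (1−0.3) × 0.8 × 0.35 × (1−0.85) = 0.02205
retain: 0.25 × (1−0.45) × 0.3 × 0.05 × (1−0.35) = 0.001340625
Highest score → churn.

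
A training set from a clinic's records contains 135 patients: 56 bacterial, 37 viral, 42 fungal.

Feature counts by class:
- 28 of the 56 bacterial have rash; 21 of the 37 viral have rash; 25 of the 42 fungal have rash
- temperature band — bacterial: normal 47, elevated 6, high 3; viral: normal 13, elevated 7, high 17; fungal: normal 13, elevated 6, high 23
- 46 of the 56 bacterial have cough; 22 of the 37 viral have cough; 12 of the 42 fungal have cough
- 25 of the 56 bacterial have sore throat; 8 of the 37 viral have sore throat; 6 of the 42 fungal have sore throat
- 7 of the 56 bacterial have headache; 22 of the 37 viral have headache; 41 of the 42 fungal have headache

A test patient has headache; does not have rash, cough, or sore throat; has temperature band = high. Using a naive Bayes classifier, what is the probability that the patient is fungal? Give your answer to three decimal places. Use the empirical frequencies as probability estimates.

0.798

bacterial: (56/135) × (28/56) × (3/56) × (10/56) × (31/56) × (7/56) ≈ 0.000137295
viral: (37/135) × (16/37) × (17/37) × (15/37) × (29/37) × (22/37) ≈ 0.0102882
fungal: (42/135) × (17/42) × (23/42) × (30/42) × (36/42) × (41/42) ≈ 0.0412148
P(fungal | x) = 0.0412148 / 0.051640295 ≈ 0.798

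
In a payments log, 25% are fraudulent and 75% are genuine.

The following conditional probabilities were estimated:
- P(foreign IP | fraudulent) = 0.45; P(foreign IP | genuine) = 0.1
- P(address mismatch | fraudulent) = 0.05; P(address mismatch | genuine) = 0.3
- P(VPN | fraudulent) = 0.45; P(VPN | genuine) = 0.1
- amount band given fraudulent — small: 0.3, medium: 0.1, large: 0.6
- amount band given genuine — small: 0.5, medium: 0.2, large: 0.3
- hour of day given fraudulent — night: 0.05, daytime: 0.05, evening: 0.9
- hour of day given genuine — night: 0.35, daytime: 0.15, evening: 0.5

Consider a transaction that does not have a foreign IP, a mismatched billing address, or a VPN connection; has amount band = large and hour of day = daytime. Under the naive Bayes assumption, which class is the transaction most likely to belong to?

fraudulent: 0.25 × (1−0.45) × (1−0.05) × (1−0.45) × 0.6 × 0.05 = 0.0021553125
genuine: 0.75 × (1−0.1) × (1−0.3) × (1−0.1) × 0.3 × 0.15 = 0.01913625
Highest score → genuine.

genuine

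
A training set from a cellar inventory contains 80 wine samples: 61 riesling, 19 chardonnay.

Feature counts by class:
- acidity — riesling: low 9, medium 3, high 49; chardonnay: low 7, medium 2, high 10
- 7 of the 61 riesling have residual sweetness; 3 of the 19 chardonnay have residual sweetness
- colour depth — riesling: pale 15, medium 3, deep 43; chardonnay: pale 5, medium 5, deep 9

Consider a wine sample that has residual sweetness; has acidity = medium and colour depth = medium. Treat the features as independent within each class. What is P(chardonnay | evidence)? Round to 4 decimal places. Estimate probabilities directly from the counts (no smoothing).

0.8307

riesling: (61/80) × (3/61) × (7/61) × (3/61) ≈ 0.000211637
chardonnay: (19/80) × (2/19) × (3/19) × (5/19) ≈ 0.00103878
P(chardonnay | x) = 0.00103878 / 0.001250417 ≈ 0.8307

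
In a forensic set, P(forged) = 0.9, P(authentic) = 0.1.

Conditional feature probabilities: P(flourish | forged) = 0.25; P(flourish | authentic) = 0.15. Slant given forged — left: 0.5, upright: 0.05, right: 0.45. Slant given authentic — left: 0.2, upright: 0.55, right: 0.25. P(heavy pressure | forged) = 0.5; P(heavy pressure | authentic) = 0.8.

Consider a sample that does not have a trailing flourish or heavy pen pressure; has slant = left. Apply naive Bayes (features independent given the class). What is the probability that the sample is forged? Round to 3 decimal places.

0.980

forged: 0.9 × (1−0.25) × 0.5 × (1−0.5) = 0.16875
authentic: 0.1 × (1−0.15) × 0.2 × (1−0.8) = 0.0034
P(forged | x) = 0.16875 / 0.17215 ≈ 0.980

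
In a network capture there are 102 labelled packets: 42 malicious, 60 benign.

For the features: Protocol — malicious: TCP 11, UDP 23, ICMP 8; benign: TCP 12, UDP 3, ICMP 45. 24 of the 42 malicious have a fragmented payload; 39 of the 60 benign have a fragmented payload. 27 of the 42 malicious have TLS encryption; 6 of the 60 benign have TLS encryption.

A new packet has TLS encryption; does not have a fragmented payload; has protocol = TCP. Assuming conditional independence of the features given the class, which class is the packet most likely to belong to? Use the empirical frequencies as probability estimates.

malicious

malicious: (42/102) × (11/42) × (18/42) × (27/42) ≈ 0.0297119
benign: (60/102) × (12/60) × (21/60) × (6/60) ≈ 0.00411765
Highest score → malicious.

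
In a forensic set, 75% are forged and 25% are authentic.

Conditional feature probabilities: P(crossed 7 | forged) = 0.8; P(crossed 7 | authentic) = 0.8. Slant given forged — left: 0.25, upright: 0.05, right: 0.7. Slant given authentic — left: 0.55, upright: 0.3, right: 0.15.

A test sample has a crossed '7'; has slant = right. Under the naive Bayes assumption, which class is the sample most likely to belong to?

forged

forged: 0.75 × 0.8 × 0.7 = 0.42
authentic: 0.25 × 0.8 × 0.15 = 0.03
Highest score → forged.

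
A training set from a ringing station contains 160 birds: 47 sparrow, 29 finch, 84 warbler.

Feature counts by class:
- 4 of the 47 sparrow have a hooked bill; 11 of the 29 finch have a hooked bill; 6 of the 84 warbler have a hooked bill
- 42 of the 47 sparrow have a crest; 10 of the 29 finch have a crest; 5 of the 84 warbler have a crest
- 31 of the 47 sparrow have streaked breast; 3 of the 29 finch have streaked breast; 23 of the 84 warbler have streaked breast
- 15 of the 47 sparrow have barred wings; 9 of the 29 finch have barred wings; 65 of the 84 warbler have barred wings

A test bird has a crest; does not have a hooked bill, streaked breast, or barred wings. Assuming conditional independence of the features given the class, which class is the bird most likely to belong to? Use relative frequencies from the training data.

sparrow

sparrow: (47/160) × (43/47) × (42/47) × (16/47) × (32/47) ≈ 0.055664
finch: (29/160) × (18/29) × (10/29) × (26/29) × (20/29) ≈ 0.0239862
warbler: (84/160) × (78/84) × (5/84) × (61/84) × (19/84) ≈ 0.0047664
Highest score → sparrow.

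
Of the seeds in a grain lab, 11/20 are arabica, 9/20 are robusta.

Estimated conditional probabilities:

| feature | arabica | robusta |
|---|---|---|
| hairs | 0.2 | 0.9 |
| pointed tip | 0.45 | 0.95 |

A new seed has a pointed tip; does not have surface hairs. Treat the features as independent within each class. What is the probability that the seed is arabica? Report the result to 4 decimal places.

arabica: 0.55 × (1−0.2) × 0.45 = 0.198
robusta: 0.45 × (1−0.9) × 0.95 = 0.04275
P(arabica | x) = 0.198 / 0.24075 ≈ 0.8224

0.8224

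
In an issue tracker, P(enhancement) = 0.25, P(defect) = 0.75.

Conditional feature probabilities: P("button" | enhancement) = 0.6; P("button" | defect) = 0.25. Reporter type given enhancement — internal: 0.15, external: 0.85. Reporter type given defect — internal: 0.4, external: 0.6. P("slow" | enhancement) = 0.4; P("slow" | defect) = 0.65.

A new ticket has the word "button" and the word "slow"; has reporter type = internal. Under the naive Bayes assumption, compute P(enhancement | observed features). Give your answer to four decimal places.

0.1558

enhancement: 0.25 × 0.6 × 0.15 × 0.4 = 0.009
defect: 0.75 × 0.25 × 0.4 × 0.65 = 0.04875
P(enhancement | x) = 0.009 / 0.05775 ≈ 0.1558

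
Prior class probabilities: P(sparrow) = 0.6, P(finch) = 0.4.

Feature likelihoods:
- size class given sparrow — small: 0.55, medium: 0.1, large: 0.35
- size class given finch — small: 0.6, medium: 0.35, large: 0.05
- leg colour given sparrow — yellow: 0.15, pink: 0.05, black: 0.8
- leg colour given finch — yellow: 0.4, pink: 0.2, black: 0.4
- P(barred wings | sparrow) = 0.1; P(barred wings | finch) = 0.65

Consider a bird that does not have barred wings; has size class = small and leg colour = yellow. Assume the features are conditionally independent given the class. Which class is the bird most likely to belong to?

sparrow: 0.6 × 0.55 × 0.15 × (1−0.1) = 0.04455
finch: 0.4 × 0.6 × 0.4 × (1−0.65) = 0.0336
Highest score → sparrow.

sparrow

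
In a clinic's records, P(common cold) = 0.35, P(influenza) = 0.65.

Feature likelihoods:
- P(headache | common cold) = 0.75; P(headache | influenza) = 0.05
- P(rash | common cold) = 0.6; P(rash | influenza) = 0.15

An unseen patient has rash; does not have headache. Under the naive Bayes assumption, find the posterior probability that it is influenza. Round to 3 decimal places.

0.638

common cold: 0.35 × (1−0.75) × 0.6 = 0.0525
influenza: 0.65 × (1−0.05) × 0.15 = 0.092625
P(influenza | x) = 0.092625 / 0.145125 ≈ 0.638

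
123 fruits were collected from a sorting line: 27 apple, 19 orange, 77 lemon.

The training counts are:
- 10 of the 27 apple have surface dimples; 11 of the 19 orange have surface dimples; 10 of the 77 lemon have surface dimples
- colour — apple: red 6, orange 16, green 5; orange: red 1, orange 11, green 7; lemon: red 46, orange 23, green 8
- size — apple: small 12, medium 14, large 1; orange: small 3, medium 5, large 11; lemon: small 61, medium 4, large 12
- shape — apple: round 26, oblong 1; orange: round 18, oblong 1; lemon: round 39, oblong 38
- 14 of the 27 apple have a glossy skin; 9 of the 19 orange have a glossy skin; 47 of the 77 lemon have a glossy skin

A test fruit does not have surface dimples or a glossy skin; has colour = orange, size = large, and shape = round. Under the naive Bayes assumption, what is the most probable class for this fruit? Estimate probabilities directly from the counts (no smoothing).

apple: (27/123) × (17/27) × (16/27) × (1/27) × (26/27) × (13/27) ≈ 0.00140645
orange: (19/123) × (8/19) × (11/19) × (11/19) × (18/19) × (10/19) ≈ 0.01087
lemon: (77/123) × (67/77) × (23/77) × (12/77) × (39/77) × (30/77) ≈ 0.00500382
Highest score → orange.

orange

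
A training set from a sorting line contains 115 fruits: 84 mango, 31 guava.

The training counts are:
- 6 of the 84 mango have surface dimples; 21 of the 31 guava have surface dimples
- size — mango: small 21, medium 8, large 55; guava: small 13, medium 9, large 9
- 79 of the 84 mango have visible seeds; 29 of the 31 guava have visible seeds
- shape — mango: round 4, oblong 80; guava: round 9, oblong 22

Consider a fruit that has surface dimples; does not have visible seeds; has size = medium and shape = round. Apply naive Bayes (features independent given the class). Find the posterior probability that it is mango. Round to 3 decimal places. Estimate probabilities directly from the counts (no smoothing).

mango: (84/115) × (6/84) × (8/84) × (5/84) × (4/84) ≈ 0.0000140843
guava: (31/115) × (21/31) × (9/31) × (2/31) × (9/31) ≈ 0.000993005
P(mango | x) = 0.0000140843 / 0.0010070893 ≈ 0.014

0.014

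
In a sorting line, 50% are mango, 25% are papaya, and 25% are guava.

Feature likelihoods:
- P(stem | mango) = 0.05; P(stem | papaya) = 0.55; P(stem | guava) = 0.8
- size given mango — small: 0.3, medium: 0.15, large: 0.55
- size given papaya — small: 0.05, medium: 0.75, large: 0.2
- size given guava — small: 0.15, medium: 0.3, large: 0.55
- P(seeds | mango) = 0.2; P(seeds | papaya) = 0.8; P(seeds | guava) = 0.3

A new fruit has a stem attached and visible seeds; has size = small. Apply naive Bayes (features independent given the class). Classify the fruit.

mango: 0.5 × 0.05 × 0.3 × 0.2 = 0.0015
papaya: 0.25 × 0.55 × 0.05 × 0.8 = 0.0055
guava: 0.25 × 0.8 × 0.15 × 0.3 = 0.009
Highest score → guava.

guava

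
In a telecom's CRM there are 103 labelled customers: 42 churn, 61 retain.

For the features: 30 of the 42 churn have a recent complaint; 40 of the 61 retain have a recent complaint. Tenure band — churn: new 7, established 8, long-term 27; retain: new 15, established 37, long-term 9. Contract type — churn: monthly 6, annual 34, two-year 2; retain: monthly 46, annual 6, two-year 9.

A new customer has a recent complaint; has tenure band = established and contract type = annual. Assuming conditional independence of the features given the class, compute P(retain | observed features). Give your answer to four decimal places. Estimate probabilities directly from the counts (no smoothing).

churn: (42/103) × (30/42) × (8/42) × (34/42) ≈ 0.0449112
retain: (61/103) × (40/61) × (37/61) × (6/61) ≈ 0.0231695
P(retain | x) = 0.0231695 / 0.0680807 ≈ 0.3403

0.3403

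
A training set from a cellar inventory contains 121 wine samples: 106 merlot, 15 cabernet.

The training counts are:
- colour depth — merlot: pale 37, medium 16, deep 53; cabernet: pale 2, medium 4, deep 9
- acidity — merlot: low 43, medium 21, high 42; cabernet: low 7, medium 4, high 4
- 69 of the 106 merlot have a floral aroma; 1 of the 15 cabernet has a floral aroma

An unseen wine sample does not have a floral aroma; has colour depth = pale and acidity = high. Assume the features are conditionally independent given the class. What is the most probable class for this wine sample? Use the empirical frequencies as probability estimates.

merlot

merlot: (106/121) × (37/106) × (42/106) × (37/106) ≈ 0.0422917
cabernet: (15/121) × (2/15) × (4/15) × (14/15) ≈ 0.00411387
Highest score → merlot.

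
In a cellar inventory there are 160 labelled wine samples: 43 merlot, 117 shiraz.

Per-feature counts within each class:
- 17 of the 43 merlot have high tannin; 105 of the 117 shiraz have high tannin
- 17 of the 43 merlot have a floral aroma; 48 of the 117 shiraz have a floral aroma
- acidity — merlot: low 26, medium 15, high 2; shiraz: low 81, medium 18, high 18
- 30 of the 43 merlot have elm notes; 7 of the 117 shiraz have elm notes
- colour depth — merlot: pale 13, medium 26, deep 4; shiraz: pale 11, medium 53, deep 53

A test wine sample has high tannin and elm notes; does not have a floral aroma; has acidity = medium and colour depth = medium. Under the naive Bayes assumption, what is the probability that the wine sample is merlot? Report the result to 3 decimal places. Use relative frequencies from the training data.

merlot: (43/160) × (17/43) × (26/43) × (15/43) × (30/43) × (26/43) ≈ 0.00945397
shiraz: (117/160) × (105/117) × (69/117) × (18/117) × (7/117) × (53/117) ≈ 0.00161369
P(merlot | x) = 0.00945397 / 0.01106766 ≈ 0.854

0.854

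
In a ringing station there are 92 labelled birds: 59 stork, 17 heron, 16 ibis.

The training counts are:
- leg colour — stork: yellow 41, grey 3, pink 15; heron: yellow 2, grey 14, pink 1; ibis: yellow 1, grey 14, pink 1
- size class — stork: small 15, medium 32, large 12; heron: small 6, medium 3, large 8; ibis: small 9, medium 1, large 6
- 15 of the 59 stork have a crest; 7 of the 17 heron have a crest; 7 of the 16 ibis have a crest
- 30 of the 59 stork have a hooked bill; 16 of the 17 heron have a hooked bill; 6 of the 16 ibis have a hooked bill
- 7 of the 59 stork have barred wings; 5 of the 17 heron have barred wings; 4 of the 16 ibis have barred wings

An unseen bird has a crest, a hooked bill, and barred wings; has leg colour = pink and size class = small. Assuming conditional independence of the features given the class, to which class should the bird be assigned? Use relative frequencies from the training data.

stork: (59/92) × (15/59) × (15/59) × (15/59) × (30/59) × (7/59) ≈ 0.000635766
heron: (17/92) × (1/17) × (6/17) × (7/17) × (16/17) × (5/17) ≈ 0.000437276
ibis: (16/92) × (1/16) × (9/16) × (7/16) × (6/16) × (4/16) ≈ 0.000250775
Highest score → stork.

stork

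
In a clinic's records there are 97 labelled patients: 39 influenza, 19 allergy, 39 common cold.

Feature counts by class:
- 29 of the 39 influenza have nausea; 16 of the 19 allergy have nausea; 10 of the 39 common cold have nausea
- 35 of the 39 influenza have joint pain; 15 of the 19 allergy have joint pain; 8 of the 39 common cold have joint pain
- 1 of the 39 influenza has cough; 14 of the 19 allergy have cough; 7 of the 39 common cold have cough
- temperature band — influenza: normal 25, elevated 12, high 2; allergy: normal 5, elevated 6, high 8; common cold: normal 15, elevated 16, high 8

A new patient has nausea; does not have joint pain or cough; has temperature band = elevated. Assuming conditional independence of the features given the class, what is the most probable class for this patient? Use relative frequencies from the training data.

common cold

influenza: (39/97) × (29/39) × (4/39) × (38/39) × (12/39) ≈ 0.009193
allergy: (19/97) × (16/19) × (4/19) × (5/19) × (6/19) ≈ 0.00288582
common cold: (39/97) × (10/39) × (31/39) × (32/39) × (16/39) ≈ 0.0275846
Highest score → common cold.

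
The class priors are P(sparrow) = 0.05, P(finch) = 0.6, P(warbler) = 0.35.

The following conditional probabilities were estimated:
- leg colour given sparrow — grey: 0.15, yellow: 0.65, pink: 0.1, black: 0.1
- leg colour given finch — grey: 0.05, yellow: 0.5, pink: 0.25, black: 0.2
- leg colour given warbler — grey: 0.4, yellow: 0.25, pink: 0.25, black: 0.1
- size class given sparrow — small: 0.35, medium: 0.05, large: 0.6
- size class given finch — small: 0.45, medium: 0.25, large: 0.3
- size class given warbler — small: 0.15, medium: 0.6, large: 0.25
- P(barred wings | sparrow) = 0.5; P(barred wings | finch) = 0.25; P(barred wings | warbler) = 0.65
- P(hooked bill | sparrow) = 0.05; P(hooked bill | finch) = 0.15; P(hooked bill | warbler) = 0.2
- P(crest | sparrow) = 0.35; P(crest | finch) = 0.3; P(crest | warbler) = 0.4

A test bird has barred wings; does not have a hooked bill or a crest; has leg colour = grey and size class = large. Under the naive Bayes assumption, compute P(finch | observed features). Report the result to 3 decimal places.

sparrow: 0.05 × 0.15 × 0.6 × 0.5 × (1−0.05) × (1−0.35) = 0.001389375
finch: 0.6 × 0.05 × 0.3 × 0.25 × (1−0.15) × (1−0.3) = 0.00133875
warbler: 0.35 × 0.4 × 0.25 × 0.65 × (1−0.2) × (1−0.4) = 0.01092
P(finch | x) = 0.00133875 / 0.013648125 ≈ 0.098

0.098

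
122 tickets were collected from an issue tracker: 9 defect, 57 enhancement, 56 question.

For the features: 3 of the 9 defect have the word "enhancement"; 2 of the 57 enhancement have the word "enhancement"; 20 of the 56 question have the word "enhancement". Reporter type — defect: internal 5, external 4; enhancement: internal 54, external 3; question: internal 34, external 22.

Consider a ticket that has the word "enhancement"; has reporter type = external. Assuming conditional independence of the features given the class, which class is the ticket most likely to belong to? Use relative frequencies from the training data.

question

defect: (9/122) × (3/9) × (4/9) ≈ 0.010929
enhancement: (57/122) × (2/57) × (3/57) ≈ 0.000862813
question: (56/122) × (20/56) × (22/56) ≈ 0.0644028
Highest score → question.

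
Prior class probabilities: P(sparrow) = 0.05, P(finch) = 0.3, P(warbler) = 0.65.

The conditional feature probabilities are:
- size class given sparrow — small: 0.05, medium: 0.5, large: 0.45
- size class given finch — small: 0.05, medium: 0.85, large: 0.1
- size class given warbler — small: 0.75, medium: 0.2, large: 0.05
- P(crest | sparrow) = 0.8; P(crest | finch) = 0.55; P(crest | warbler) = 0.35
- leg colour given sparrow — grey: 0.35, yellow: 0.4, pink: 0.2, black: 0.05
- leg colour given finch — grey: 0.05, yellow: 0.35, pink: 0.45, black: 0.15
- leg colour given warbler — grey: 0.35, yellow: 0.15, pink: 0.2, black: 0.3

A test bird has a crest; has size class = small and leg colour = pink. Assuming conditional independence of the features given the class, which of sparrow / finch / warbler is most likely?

sparrow: 0.05 × 0.05 × 0.8 × 0.2 = 0.0004
finch: 0.3 × 0.05 × 0.55 × 0.45 = 0.0037125
warbler: 0.65 × 0.75 × 0.35 × 0.2 = 0.034125
Highest score → warbler.

warbler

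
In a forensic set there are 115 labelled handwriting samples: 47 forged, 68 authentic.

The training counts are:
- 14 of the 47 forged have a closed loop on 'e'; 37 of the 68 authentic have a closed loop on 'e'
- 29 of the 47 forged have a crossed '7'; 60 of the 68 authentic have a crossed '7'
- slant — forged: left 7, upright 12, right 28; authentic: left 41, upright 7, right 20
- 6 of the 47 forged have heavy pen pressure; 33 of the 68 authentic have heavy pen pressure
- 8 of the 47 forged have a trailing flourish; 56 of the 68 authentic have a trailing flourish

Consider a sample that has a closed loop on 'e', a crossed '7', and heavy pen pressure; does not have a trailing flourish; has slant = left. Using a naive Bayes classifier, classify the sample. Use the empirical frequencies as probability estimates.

forged: (47/115) × (14/47) × (29/47) × (7/47) × (6/47) × (39/47) ≈ 0.00118509
authentic: (68/115) × (37/68) × (60/68) × (41/68) × (33/68) × (12/68) ≈ 0.0146588
Highest score → authentic.

authentic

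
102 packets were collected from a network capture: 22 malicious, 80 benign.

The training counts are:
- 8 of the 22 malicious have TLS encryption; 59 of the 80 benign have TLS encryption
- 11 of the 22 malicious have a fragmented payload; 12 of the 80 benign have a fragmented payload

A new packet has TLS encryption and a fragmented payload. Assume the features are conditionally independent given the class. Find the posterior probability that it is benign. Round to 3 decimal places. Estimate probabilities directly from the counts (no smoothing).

malicious: (22/102) × (8/22) × (11/22) ≈ 0.0392157
benign: (80/102) × (59/80) × (12/80) ≈ 0.0867647
P(benign | x) = 0.0867647 / 0.1259804 ≈ 0.689

0.689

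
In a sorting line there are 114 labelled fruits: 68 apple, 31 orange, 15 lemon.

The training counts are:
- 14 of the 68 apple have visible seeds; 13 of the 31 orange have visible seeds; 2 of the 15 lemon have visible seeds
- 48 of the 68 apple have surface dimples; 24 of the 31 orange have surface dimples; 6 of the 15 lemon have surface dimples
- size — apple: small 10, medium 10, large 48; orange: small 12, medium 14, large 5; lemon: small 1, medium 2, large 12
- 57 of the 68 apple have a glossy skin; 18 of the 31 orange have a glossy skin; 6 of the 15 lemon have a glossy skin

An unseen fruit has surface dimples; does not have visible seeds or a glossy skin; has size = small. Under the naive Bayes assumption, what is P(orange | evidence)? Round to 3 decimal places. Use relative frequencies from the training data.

apple: (68/114) × (54/68) × (48/68) × (10/68) × (11/68) ≈ 0.00795419
orange: (31/114) × (18/31) × (24/31) × (12/31) × (13/31) ≈ 0.0198435
lemon: (15/114) × (13/15) × (6/15) × (1/15) × (9/15) ≈ 0.00182456
P(orange | x) = 0.0198435 / 0.02962225 ≈ 0.670

0.670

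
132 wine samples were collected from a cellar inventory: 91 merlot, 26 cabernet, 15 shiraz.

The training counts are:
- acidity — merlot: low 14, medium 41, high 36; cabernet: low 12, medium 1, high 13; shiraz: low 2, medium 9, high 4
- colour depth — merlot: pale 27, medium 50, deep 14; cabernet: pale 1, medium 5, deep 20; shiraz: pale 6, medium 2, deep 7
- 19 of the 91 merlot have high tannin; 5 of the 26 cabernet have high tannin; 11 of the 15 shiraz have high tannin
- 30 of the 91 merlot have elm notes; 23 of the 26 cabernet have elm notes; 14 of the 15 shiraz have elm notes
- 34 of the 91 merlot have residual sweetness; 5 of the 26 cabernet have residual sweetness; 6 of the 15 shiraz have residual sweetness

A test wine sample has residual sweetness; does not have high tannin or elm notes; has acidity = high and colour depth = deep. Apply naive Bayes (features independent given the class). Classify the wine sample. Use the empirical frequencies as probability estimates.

merlot: (91/132) × (36/91) × (14/91) × (72/91) × (61/91) × (34/91) ≈ 0.00831443
cabernet: (26/132) × (13/26) × (20/26) × (21/26) × (3/26) × (5/26) ≈ 0.00135774
shiraz: (15/132) × (4/15) × (7/15) × (4/15) × (1/15) × (6/15) ≈ 0.000100561
Highest score → merlot.

merlot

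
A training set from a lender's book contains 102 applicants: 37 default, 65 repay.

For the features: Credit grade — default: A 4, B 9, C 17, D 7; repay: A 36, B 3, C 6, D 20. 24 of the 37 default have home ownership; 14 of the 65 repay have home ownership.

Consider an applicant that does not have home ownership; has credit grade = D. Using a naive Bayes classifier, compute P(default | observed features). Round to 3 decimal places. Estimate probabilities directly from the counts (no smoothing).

0.135

default: (37/102) × (7/37) × (13/37) ≈ 0.0241123
repay: (65/102) × (20/65) × (51/65) ≈ 0.153846
P(default | x) = 0.0241123 / 0.1779583 ≈ 0.135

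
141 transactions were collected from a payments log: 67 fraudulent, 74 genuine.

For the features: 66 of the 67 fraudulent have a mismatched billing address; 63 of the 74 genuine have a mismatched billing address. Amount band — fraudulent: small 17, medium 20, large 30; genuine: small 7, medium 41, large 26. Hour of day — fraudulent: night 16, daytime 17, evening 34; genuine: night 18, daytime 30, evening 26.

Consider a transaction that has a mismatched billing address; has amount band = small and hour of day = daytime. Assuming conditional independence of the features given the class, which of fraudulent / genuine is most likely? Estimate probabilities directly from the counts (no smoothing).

fraudulent

fraudulent: (67/141) × (66/67) × (17/67) × (17/67) ≈ 0.0301351
genuine: (74/141) × (63/74) × (7/74) × (30/74) ≈ 0.0171347
Highest score → fraudulent.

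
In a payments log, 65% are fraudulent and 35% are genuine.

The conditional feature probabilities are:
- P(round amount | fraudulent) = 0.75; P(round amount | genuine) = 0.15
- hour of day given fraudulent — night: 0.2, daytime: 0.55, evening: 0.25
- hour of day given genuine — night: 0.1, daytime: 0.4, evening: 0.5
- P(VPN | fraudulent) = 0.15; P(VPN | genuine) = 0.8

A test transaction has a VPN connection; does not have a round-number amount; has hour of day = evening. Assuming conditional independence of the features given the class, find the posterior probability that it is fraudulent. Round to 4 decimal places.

fraudulent: 0.65 × (1−0.75) × 0.25 × 0.15 = 0.00609375
genuine: 0.35 × (1−0.15) × 0.5 × 0.8 = 0.119
P(fraudulent | x) = 0.00609375 / 0.12509375 ≈ 0.0487

0.0487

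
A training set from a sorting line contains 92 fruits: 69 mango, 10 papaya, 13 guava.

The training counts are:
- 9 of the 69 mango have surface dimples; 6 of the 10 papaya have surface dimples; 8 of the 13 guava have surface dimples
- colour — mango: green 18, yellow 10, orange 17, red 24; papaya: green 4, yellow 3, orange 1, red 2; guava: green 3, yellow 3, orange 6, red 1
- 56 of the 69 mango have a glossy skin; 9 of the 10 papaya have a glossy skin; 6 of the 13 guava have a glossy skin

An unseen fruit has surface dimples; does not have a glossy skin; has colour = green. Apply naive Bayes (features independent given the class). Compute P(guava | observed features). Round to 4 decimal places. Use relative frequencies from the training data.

0.5930

mango: (69/92) × (9/69) × (18/69) × (13/69) ≈ 0.00480809
papaya: (10/92) × (6/10) × (4/10) × (1/10) ≈ 0.0026087
guava: (13/92) × (8/13) × (3/13) × (7/13) ≈ 0.0108052
P(guava | x) = 0.0108052 / 0.01822199 ≈ 0.5930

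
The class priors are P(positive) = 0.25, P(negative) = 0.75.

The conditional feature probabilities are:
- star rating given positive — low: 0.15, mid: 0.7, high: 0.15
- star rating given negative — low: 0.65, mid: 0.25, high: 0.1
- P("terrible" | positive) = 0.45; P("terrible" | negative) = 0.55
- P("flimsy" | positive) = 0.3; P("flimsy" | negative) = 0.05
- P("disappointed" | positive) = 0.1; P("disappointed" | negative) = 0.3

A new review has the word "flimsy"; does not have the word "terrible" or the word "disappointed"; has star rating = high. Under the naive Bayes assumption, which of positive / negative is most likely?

positive

positive: 0.25 × 0.15 × (1−0.45) × 0.3 × (1−0.1) = 0.00556875
negative: 0.75 × 0.1 × (1−0.55) × 0.05 × (1−0.3) = 0.00118125
Highest score → positive.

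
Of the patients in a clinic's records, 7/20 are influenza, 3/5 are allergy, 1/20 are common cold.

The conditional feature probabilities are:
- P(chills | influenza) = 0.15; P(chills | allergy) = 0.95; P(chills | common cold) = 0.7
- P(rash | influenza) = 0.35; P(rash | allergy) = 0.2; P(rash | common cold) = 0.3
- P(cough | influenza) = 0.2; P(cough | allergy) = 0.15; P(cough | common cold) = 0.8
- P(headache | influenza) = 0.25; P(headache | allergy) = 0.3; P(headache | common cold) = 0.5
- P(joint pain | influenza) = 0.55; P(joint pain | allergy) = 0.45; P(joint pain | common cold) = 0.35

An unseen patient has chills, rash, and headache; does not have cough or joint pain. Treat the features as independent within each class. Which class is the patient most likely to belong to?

allergy

influenza: 0.35 × 0.15 × 0.35 × (1−0.2) × 0.25 × (1−0.55) = 0.00165375
allergy: 0.6 × 0.95 × 0.2 × (1−0.15) × 0.3 × (1−0.45) = 0.0159885
common cold: 0.05 × 0.7 × 0.3 × (1−0.8) × 0.5 × (1−0.35) = 0.0006825
Highest score → allergy.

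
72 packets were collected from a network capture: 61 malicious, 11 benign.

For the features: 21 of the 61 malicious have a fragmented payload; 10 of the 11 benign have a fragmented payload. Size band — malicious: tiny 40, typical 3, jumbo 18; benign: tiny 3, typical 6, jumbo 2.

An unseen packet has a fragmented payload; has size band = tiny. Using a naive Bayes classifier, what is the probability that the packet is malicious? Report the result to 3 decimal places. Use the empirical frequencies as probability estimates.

0.835

malicious: (61/72) × (21/61) × (40/61) ≈ 0.191257
benign: (11/72) × (10/11) × (3/11) ≈ 0.0378788
P(malicious | x) = 0.191257 / 0.2291358 ≈ 0.835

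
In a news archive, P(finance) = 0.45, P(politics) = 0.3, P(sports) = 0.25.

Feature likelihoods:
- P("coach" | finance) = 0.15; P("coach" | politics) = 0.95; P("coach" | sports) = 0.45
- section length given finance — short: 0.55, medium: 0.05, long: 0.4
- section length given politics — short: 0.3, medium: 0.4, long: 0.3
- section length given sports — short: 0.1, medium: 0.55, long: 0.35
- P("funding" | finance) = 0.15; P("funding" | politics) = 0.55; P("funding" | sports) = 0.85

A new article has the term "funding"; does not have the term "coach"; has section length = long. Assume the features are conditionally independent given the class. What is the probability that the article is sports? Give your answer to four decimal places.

finance: 0.45 × (1−0.15) × 0.4 × 0.15 = 0.02295
politics: 0.3 × (1−0.95) × 0.3 × 0.55 = 0.002475
sports: 0.25 × (1−0.45) × 0.35 × 0.85 = 0.04090625
P(sports | x) = 0.04090625 / 0.06633125 ≈ 0.6167

0.6167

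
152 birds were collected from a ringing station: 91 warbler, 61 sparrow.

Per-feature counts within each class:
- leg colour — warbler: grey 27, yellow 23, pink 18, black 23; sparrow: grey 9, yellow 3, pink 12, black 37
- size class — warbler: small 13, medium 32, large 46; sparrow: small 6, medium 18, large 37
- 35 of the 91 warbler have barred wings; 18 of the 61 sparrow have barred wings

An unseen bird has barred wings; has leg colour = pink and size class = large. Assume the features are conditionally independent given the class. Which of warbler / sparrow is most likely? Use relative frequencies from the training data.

warbler: (91/152) × (18/91) × (46/91) × (35/91) ≈ 0.0230235
sparrow: (61/152) × (12/61) × (37/61) × (18/61) ≈ 0.0141303
Highest score → warbler.

warbler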